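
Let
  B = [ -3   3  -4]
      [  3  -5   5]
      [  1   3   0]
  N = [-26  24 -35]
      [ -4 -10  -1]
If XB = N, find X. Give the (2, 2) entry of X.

Right-multiplying both sides by B⁻¹ gives X = NB⁻¹.
det B = 4; the adjugate gives B⁻¹ = [[-15/4, -3, -5/4], [5/4, 1, 3/4], [7/2, 3, 3/2]].
X = NB⁻¹ = [[-26, 24, -35], [-4, -10, -1]] · [[-15/4, -3, -5/4], [5/4, 1, 3/4], [7/2, 3, 3/2]] = [[5, -3, -2], [-1, -1, -4]].

-1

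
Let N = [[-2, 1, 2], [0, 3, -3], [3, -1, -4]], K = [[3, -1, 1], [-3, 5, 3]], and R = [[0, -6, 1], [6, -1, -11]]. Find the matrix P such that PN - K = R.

P = [[0, -2, 1], [-3, 2, -1]]

PN = R + K = [[3, -7, 2], [3, 4, -8]].
Since N sits to the right of P, P = (R + K)N⁻¹.
det N = 3; the adjugate gives N⁻¹ = [[-5, 2/3, -3], [-3, 2/3, -2], [-3, 1/3, -2]].
P = (R + K)N⁻¹ = [[0, -2, 1], [-3, 2, -1]].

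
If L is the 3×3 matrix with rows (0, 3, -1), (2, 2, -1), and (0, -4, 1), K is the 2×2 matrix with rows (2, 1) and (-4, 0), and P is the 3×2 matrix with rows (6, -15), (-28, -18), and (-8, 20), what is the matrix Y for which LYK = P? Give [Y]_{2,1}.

Y = L⁻¹PK⁻¹ (apply L⁻¹ on the left and K⁻¹ on the right).
det L = 2; the adjugate gives L⁻¹ = [[-1, 1/2, -1/2], [-1, 0, -1], [-4, 0, -3]].
det K = 4, so K⁻¹ = [[0, -1/4], [1, 1/2]].
L⁻¹P = [[-16, -4], [2, -5], [0, 0]].
Y = (L⁻¹P)K⁻¹ = [[-4, 2], [-5, -3], [0, 0]].

-5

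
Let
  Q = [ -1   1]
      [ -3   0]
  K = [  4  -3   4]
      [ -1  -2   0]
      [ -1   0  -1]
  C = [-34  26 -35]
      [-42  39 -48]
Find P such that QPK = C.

Left-multiply by Q⁻¹ and right-multiply by K⁻¹: P = Q⁻¹CK⁻¹.
det Q = 3; the adjugate gives Q⁻¹ = [[0, -1/3], [1, -1/3]].
det K = 3, so K⁻¹ = [[2/3, -1, 8/3], [-1/3, 0, -4/3], [-2/3, 1, -11/3]].
Q⁻¹C = [[14, -13, 16], [-20, 13, -19]].
P = (Q⁻¹C)K⁻¹ = [[3, 2, -4], [-5, 1, -1]].

P = [[3, 2, -4], [-5, 1, -1]]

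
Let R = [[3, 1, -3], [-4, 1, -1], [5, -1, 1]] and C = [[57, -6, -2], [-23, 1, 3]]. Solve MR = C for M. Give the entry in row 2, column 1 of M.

-2

Right-multiplying both sides by R⁻¹ gives M = CR⁻¹.
R has determinant 2; R⁻¹ = [[0, 1, 1], [-1/2, 9, 15/2], [-1/2, 4, 7/2]].
M = CR⁻¹ = [[57, -6, -2], [-23, 1, 3]] · [[0, 1, 1], [-1/2, 9, 15/2], [-1/2, 4, 7/2]] = [[4, -5, 5], [-2, -2, -5]].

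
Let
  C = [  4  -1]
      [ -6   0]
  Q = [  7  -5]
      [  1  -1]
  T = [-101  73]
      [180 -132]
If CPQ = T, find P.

P = [[-4, -2], [-2, -5]]

Isolating P: multiply by C⁻¹ from the left and Q⁻¹ from the right, so P = C⁻¹TQ⁻¹.
det C = -6; the adjugate gives C⁻¹ = [[0, -1/6], [-1, -2/3]].
det Q = -2, so Q⁻¹ = [[1/2, -5/2], [1/2, -7/2]].
C⁻¹T = [[-30, 22], [-19, 15]].
P = (C⁻¹T)Q⁻¹ = [[-4, -2], [-2, -5]].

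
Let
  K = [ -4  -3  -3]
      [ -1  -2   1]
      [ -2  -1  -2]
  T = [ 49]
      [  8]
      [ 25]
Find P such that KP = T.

Left-multiplying both sides by K⁻¹ gives P = K⁻¹T.
det K = 1, so K⁻¹ = [[5, -3, -9], [-4, 2, 7], [-3, 2, 5]].
P = K⁻¹T = [[5, -3, -9], [-4, 2, 7], [-3, 2, 5]] · [[49], [8], [25]] = [[-4], [-5], [-6]].

P = [[-4], [-5], [-6]]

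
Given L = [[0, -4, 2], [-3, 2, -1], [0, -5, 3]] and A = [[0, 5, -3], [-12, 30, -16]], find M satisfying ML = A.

Right-multiplying both sides by L⁻¹ gives M = AL⁻¹.
L has determinant -6; L⁻¹ = [[-1/6, -1/3, 0], [-3/2, 0, 1], [-5/2, 0, 2]].
M = AL⁻¹ = [[0, 5, -3], [-12, 30, -16]] · [[-1/6, -1/3, 0], [-3/2, 0, 1], [-5/2, 0, 2]] = [[0, 0, -1], [-3, 4, -2]].

M = [[0, 0, -1], [-3, 4, -2]]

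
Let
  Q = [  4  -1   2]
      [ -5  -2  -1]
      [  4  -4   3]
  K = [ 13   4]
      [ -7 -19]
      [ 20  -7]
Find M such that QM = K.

M = [[1, 4], [-1, 2], [4, -5]]

Since Q multiplies M on the left, M = Q⁻¹K.
det Q = 5; the adjugate gives Q⁻¹ = [[-2, -1, 1], [11/5, 4/5, -6/5], [28/5, 12/5, -13/5]].
M = Q⁻¹K = [[-2, -1, 1], [11/5, 4/5, -6/5], [28/5, 12/5, -13/5]] · [[13, 4], [-7, -19], [20, -7]] = [[1, 4], [-1, 2], [4, -5]].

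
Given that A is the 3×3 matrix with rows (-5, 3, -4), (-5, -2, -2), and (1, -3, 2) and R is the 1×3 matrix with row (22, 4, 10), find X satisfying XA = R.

X = [[-3, -2, -3]]

Since A sits to the right of X, X = RA⁻¹.
A has determinant 6; A⁻¹ = [[-5/3, 1, -7/3], [4/3, -1, 5/3], [17/6, -2, 25/6]].
X = RA⁻¹ = [[22, 4, 10]] · [[-5/3, 1, -7/3], [4/3, -1, 5/3], [17/6, -2, 25/6]] = [[-3, -2, -3]].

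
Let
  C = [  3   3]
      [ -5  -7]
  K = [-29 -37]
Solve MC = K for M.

Right-multiplying both sides by C⁻¹ gives M = KC⁻¹.
C has determinant -6; C⁻¹ = [[7/6, 1/2], [-5/6, -1/2]].
M = KC⁻¹ = [[-29, -37]] · [[7/6, 1/2], [-5/6, -1/2]] = [[-3, 4]].

M = [[-3, 4]]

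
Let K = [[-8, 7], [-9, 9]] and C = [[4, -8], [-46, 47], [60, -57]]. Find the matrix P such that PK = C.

P = [[4, -4], [-1, 6], [-3, -4]]

Right-multiplying both sides by K⁻¹ gives P = CK⁻¹.
det K = -9, so K⁻¹ = [[-1, 7/9], [-1, 8/9]].
P = CK⁻¹ = [[4, -8], [-46, 47], [60, -57]] · [[-1, 7/9], [-1, 8/9]] = [[4, -4], [-1, 6], [-3, -4]].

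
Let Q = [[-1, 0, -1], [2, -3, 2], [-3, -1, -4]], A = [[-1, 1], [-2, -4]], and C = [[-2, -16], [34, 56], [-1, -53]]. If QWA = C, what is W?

W = Q⁻¹CA⁻¹ (apply Q⁻¹ on the left and A⁻¹ on the right).
det Q = -3; the adjugate gives Q⁻¹ = [[-14/3, -1/3, 1], [-2/3, -1/3, 0], [11/3, 1/3, -1]].
det A = 6; the adjugate gives A⁻¹ = [[-2/3, -1/6], [1/3, -1/6]].
Q⁻¹C = [[-3, 3], [-10, -8], [5, 13]].
W = (Q⁻¹C)A⁻¹ = [[3, 0], [4, 3], [1, -3]].

W = [[3, 0], [4, 3], [1, -3]]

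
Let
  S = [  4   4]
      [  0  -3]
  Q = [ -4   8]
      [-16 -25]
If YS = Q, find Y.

Right-multiplying both sides by S⁻¹ gives Y = QS⁻¹.
S has determinant -12; S⁻¹ = [[1/4, 1/3], [0, -1/3]].
Y = QS⁻¹ = [[-4, 8], [-16, -25]] · [[1/4, 1/3], [0, -1/3]] = [[-1, -4], [-4, 3]].

Y = [[-1, -4], [-4, 3]]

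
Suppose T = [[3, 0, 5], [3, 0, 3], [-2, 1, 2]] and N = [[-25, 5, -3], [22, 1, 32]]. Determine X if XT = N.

X = [[1, -6, 5], [3, 5, 1]]

Right-multiplying both sides by T⁻¹ gives X = NT⁻¹.
det T = 6, so T⁻¹ = [[-1/2, 5/6, 0], [-2, 8/3, 1], [1/2, -1/2, 0]].
X = NT⁻¹ = [[-25, 5, -3], [22, 1, 32]] · [[-1/2, 5/6, 0], [-2, 8/3, 1], [1/2, -1/2, 0]] = [[1, -6, 5], [3, 5, 1]].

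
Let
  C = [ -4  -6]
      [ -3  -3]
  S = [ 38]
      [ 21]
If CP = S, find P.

Since C multiplies P on the left, P = C⁻¹S.
det C = -6; the adjugate gives C⁻¹ = [[1/2, -1], [-1/2, 2/3]].
P = C⁻¹S = [[1/2, -1], [-1/2, 2/3]] · [[38], [21]] = [[-2], [-5]].

P = [[-2], [-5]]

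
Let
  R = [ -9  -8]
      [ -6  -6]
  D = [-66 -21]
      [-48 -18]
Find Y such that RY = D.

Y = [[2, -3], [6, 6]]

R is on the left of Y, so left-multiply by R⁻¹: Y = R⁻¹D.
det R = 6; the adjugate gives R⁻¹ = [[-1, 4/3], [1, -3/2]].
Y = R⁻¹D = [[-1, 4/3], [1, -3/2]] · [[-66, -21], [-48, -18]] = [[2, -3], [6, 6]].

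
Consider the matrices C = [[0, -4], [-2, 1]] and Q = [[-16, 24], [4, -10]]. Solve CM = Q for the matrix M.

M = [[0, 2], [4, -6]]

C is on the left of M, so left-multiply by C⁻¹: M = C⁻¹Q.
det C = -8, so C⁻¹ = [[-1/8, -1/2], [-1/4, 0]].
M = C⁻¹Q = [[-1/8, -1/2], [-1/4, 0]] · [[-16, 24], [4, -10]] = [[0, 2], [4, -6]].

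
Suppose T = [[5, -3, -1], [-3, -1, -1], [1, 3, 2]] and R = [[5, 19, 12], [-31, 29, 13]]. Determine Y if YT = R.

T is on the right of Y, so right-multiply by T⁻¹: Y = RT⁻¹.
det T = -2, so T⁻¹ = [[-1/2, -3/2, -1], [-5/2, -11/2, -4], [4, 9, 7]].
Y = RT⁻¹ = [[5, 19, 12], [-31, 29, 13]] · [[-1/2, -3/2, -1], [-5/2, -11/2, -4], [4, 9, 7]] = [[-2, -4, 3], [-5, 4, 6]].

Y = [[-2, -4, 3], [-5, 4, 6]]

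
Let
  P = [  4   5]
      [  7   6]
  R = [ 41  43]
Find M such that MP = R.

Since P sits to the right of M, M = RP⁻¹.
det P = -11, so P⁻¹ = [[-6/11, 5/11], [7/11, -4/11]].
M = RP⁻¹ = [[41, 43]] · [[-6/11, 5/11], [7/11, -4/11]] = [[5, 3]].

M = [[5, 3]]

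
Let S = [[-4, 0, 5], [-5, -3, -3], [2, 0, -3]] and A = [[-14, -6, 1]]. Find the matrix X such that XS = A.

Since S sits to the right of X, X = AS⁻¹.
det S = -6; the adjugate gives S⁻¹ = [[-3/2, 0, -5/2], [7/2, -1/3, 37/6], [-1, 0, -2]].
X = AS⁻¹ = [[-14, -6, 1]] · [[-3/2, 0, -5/2], [7/2, -1/3, 37/6], [-1, 0, -2]] = [[-1, 2, -4]].

X = [[-1, 2, -4]]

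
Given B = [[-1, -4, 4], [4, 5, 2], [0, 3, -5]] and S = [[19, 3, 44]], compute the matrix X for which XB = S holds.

B is on the right of X, so right-multiply by B⁻¹: X = SB⁻¹.
det B = -1; the adjugate gives B⁻¹ = [[31, 8, 28], [-20, -5, -18], [-12, -3, -11]].
X = SB⁻¹ = [[19, 3, 44]] · [[31, 8, 28], [-20, -5, -18], [-12, -3, -11]] = [[1, 5, -6]].

X = [[1, 5, -6]]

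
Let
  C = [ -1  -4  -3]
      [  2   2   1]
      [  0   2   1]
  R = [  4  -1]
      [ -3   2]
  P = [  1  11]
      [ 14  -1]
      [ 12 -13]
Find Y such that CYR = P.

Isolating Y: multiply by C⁻¹ from the left and R⁻¹ from the right, so Y = C⁻¹PR⁻¹.
det C = -4, so C⁻¹ = [[0, 1/2, -1/2], [1/2, 1/4, 5/4], [-1, -1/2, -3/2]].
det R = 5; the adjugate gives R⁻¹ = [[2/5, 1/5], [3/5, 4/5]].
C⁻¹P = [[1, 6], [19, -11], [-26, 9]].
Y = (C⁻¹P)R⁻¹ = [[4, 5], [1, -5], [-5, 2]].

Y = [[4, 5], [1, -5], [-5, 2]]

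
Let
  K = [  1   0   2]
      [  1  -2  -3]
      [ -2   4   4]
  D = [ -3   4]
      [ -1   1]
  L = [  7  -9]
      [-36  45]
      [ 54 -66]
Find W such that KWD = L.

Left-multiply by K⁻¹ and right-multiply by D⁻¹: W = K⁻¹LD⁻¹.
det K = 4, so K⁻¹ = [[1, 2, 1], [1/2, 2, 5/4], [0, -1, -1/2]].
det D = 1, so D⁻¹ = [[1, -4], [1, -3]].
K⁻¹L = [[-11, 15], [-1, 3], [9, -12]].
W = (K⁻¹L)D⁻¹ = [[4, -1], [2, -5], [-3, 0]].

W = [[4, -1], [2, -5], [-3, 0]]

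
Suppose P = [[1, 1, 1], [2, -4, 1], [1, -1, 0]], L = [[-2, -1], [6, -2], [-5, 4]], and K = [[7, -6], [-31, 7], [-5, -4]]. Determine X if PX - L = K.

X = [[-5, -3], [5, -3], [5, -1]]

PX = K + L = [[5, -7], [-25, 5], [-10, 0]].
Left-multiplying both sides by P⁻¹ gives X = P⁻¹(K + L).
det P = 4, so P⁻¹ = [[1/4, -1/4, 5/4], [1/4, -1/4, 1/4], [1/2, 1/2, -3/2]].
X = P⁻¹(K + L) = [[-5, -3], [5, -3], [5, -1]].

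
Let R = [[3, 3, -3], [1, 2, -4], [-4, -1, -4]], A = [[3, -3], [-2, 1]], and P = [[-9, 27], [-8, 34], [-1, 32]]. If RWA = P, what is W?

W = R⁻¹PA⁻¹ (apply R⁻¹ on the left and A⁻¹ on the right).
det R = 3; the adjugate gives R⁻¹ = [[-4, 5, -2], [20/3, -8, 3], [7/3, -3, 1]].
det A = -3; the adjugate gives A⁻¹ = [[-1/3, -1], [-2/3, -1]].
R⁻¹P = [[-2, -2], [1, 4], [2, -7]].
W = (R⁻¹P)A⁻¹ = [[2, 4], [-3, -5], [4, 5]].

W = [[2, 4], [-3, -5], [4, 5]]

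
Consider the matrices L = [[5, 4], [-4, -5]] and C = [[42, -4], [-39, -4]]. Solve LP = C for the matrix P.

L is on the left of P, so left-multiply by L⁻¹: P = L⁻¹C.
det L = -9; the adjugate gives L⁻¹ = [[5/9, 4/9], [-4/9, -5/9]].
P = L⁻¹C = [[5/9, 4/9], [-4/9, -5/9]] · [[42, -4], [-39, -4]] = [[6, -4], [3, 4]].

P = [[6, -4], [3, 4]]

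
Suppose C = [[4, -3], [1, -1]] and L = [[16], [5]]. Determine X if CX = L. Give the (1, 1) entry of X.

1

C is on the left of X, so left-multiply by C⁻¹: X = C⁻¹L.
C has determinant -1; C⁻¹ = [[1, -3], [1, -4]].
X = C⁻¹L = [[1, -3], [1, -4]] · [[16], [5]] = [[1], [-4]].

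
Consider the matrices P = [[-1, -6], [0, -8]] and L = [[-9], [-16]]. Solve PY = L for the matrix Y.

Y = [[-3], [2]]

Left-multiplying both sides by P⁻¹ gives Y = P⁻¹L.
P has determinant 8; P⁻¹ = [[-1, 3/4], [0, -1/8]].
Y = P⁻¹L = [[-1, 3/4], [0, -1/8]] · [[-9], [-16]] = [[-3], [2]].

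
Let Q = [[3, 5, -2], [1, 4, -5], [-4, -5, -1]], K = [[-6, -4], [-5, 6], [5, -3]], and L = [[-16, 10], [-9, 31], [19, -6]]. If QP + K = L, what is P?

QP = L − K = [[-10, 14], [-4, 25], [14, -3]].
Q is on the left of P, so left-multiply by Q⁻¹: P = Q⁻¹(L − K).
det Q = -4, so Q⁻¹ = [[29/4, -15/4, 17/4], [-21/4, 11/4, -13/4], [-11/4, 5/4, -7/4]].
P = Q⁻¹(L − K) = [[2, -5], [-4, 5], [-2, -2]].

P = [[2, -5], [-4, 5], [-2, -2]]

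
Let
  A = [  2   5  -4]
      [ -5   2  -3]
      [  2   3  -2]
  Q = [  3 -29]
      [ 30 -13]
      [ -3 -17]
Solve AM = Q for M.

M = [[-4, 0], [-1, -5], [-4, 1]]

Since A multiplies M on the left, M = A⁻¹Q.
det A = 6, so A⁻¹ = [[5/6, -1/3, -7/6], [-8/3, 2/3, 13/3], [-19/6, 2/3, 29/6]].
M = A⁻¹Q = [[5/6, -1/3, -7/6], [-8/3, 2/3, 13/3], [-19/6, 2/3, 29/6]] · [[3, -29], [30, -13], [-3, -17]] = [[-4, 0], [-1, -5], [-4, 1]].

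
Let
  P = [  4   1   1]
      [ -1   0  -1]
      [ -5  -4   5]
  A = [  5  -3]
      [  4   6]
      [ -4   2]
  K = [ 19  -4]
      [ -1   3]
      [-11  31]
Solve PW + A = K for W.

W = [[2, -1], [3, -1], [3, 4]]

PW = K − A = [[14, -1], [-5, -3], [-7, 29]].
Left-multiplying both sides by P⁻¹ gives W = P⁻¹(K − A).
det P = -2; the adjugate gives P⁻¹ = [[2, 9/2, 1/2], [-5, -25/2, -3/2], [-2, -11/2, -1/2]].
W = P⁻¹(K − A) = [[2, -1], [3, -1], [3, 4]].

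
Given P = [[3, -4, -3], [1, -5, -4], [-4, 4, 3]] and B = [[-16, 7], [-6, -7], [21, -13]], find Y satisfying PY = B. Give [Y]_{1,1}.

-5

P is on the left of Y, so left-multiply by P⁻¹: Y = P⁻¹B.
P has determinant -1; P⁻¹ = [[-1, 0, -1], [-13, 3, -9], [16, -4, 11]].
Y = P⁻¹B = [[-1, 0, -1], [-13, 3, -9], [16, -4, 11]] · [[-16, 7], [-6, -7], [21, -13]] = [[-5, 6], [1, 5], [-1, -3]].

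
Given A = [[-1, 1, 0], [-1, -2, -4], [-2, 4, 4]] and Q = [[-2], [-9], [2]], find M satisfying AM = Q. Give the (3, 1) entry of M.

1

Left-multiplying both sides by A⁻¹ gives M = A⁻¹Q.
det A = 4; the adjugate gives A⁻¹ = [[2, -1, -1], [3, -1, -1], [-2, 1/2, 3/4]].
M = A⁻¹Q = [[2, -1, -1], [3, -1, -1], [-2, 1/2, 3/4]] · [[-2], [-9], [2]] = [[3], [1], [1]].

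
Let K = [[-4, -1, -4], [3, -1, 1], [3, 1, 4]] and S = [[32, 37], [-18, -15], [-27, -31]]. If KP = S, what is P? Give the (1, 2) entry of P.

-6

Since K multiplies P on the left, P = K⁻¹S.
det K = 5; the adjugate gives K⁻¹ = [[-1, 0, -1], [-9/5, -4/5, -8/5], [6/5, 1/5, 7/5]].
P = K⁻¹S = [[-1, 0, -1], [-9/5, -4/5, -8/5], [6/5, 1/5, 7/5]] · [[32, 37], [-18, -15], [-27, -31]] = [[-5, -6], [0, -5], [-3, -2]].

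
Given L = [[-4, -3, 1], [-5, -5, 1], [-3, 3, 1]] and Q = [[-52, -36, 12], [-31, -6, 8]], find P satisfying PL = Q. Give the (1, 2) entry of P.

Since L sits to the right of P, P = QL⁻¹.
det L = -4; the adjugate gives L⁻¹ = [[2, -3/2, -1/2], [-1/2, 1/4, 1/4], [15/2, -21/4, -5/4]].
P = QL⁻¹ = [[-52, -36, 12], [-31, -6, 8]] · [[2, -3/2, -1/2], [-1/2, 1/4, 1/4], [15/2, -21/4, -5/4]] = [[4, 6, 2], [1, 3, 4]].

6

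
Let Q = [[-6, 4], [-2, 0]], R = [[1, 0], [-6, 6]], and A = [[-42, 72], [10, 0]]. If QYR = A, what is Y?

Y = Q⁻¹AR⁻¹ (apply Q⁻¹ on the left and R⁻¹ on the right).
Q has determinant 8; Q⁻¹ = [[0, -1/2], [1/4, -3/4]].
det R = 6; the adjugate gives R⁻¹ = [[1, 0], [1, 1/6]].
Q⁻¹A = [[-5, 0], [-18, 18]].
Y = (Q⁻¹A)R⁻¹ = [[-5, 0], [0, 3]].

Y = [[-5, 0], [0, 3]]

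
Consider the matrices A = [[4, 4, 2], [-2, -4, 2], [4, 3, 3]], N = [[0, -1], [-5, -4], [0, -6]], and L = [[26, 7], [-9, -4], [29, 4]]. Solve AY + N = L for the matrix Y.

Y = [[5, 4], [0, -2], [3, 0]]

AY = L − N = [[26, 8], [-4, 0], [29, 10]].
Since A multiplies Y on the left, Y = A⁻¹(L − N).
A has determinant 4; A⁻¹ = [[-9/2, -3/2, 4], [7/2, 1, -3], [5/2, 1, -2]].
Y = A⁻¹(L − N) = [[5, 4], [0, -2], [3, 0]].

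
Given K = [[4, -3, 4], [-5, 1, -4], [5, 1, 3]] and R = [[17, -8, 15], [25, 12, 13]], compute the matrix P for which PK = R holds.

P = [[3, 0, 1], [-5, -6, 3]]

Since K sits to the right of P, P = RK⁻¹.
det K = 3, so K⁻¹ = [[7/3, 13/3, 8/3], [-5/3, -8/3, -4/3], [-10/3, -19/3, -11/3]].
P = RK⁻¹ = [[17, -8, 15], [25, 12, 13]] · [[7/3, 13/3, 8/3], [-5/3, -8/3, -4/3], [-10/3, -19/3, -11/3]] = [[3, 0, 1], [-5, -6, 3]].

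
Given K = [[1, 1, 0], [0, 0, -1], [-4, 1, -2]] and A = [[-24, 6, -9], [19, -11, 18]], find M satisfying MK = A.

Since K sits to the right of M, M = AK⁻¹.
det K = 5; the adjugate gives K⁻¹ = [[1/5, 2/5, -1/5], [4/5, -2/5, 1/5], [0, -1, 0]].
M = AK⁻¹ = [[-24, 6, -9], [19, -11, 18]] · [[1/5, 2/5, -1/5], [4/5, -2/5, 1/5], [0, -1, 0]] = [[0, -3, 6], [-5, -6, -6]].

M = [[0, -3, 6], [-5, -6, -6]]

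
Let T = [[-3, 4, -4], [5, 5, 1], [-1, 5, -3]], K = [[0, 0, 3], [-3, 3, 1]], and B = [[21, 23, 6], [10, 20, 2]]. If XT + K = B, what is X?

XT = B − K = [[21, 23, 3], [13, 17, 1]].
Since T sits to the right of X, X = (B − K)T⁻¹.
det T = -4; the adjugate gives T⁻¹ = [[5, 2, -6], [-7/2, -5/4, 17/4], [-15/2, -11/4, 35/4]].
X = (B − K)T⁻¹ = [[2, 5, -2], [-2, 2, 3]].

X = [[2, 5, -2], [-2, 2, 3]]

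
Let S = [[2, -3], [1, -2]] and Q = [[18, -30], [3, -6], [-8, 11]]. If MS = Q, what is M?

S is on the right of M, so right-multiply by S⁻¹: M = QS⁻¹.
S has determinant -1; S⁻¹ = [[2, -3], [1, -2]].
M = QS⁻¹ = [[18, -30], [3, -6], [-8, 11]] · [[2, -3], [1, -2]] = [[6, 6], [0, 3], [-5, 2]].

M = [[6, 6], [0, 3], [-5, 2]]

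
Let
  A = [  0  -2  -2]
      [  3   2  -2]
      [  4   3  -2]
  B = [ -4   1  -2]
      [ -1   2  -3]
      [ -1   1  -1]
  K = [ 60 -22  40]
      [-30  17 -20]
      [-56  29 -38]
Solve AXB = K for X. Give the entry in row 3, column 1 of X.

Left-multiply by A⁻¹ and right-multiply by B⁻¹: X = A⁻¹KB⁻¹.
det A = 2; the adjugate gives A⁻¹ = [[1, -5, 4], [-1, 4, -3], [1/2, -4, 3]].
B has determinant -4; B⁻¹ = [[-1/4, 1/4, -1/4], [-1/2, -1/2, 5/2], [-1/4, -3/4, 7/4]].
A⁻¹K = [[-14, 9, -12], [-12, 3, -6], [-18, 8, -14]].
X = (A⁻¹K)B⁻¹ = [[2, 1, 5], [3, 0, 0], [4, 2, 0]].

4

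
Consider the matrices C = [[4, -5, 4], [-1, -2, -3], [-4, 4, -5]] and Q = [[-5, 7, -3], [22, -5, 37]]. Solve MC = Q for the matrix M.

Since C sits to the right of M, M = QC⁻¹.
det C = 5, so C⁻¹ = [[22/5, -9/5, 23/5], [7/5, -4/5, 8/5], [-12/5, 4/5, -13/5]].
M = QC⁻¹ = [[-5, 7, -3], [22, -5, 37]] · [[22/5, -9/5, 23/5], [7/5, -4/5, 8/5], [-12/5, 4/5, -13/5]] = [[-5, 1, -4], [1, -6, -3]].

M = [[-5, 1, -4], [1, -6, -3]]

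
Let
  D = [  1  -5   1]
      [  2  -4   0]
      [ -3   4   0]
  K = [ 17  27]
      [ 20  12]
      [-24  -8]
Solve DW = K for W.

W = [[4, -4], [-3, -5], [-2, 6]]

D is on the left of W, so left-multiply by D⁻¹: W = D⁻¹K.
det D = -4, so D⁻¹ = [[0, -1, -1], [0, -3/4, -1/2], [1, -11/4, -3/2]].
W = D⁻¹K = [[0, -1, -1], [0, -3/4, -1/2], [1, -11/4, -3/2]] · [[17, 27], [20, 12], [-24, -8]] = [[4, -4], [-3, -5], [-2, 6]].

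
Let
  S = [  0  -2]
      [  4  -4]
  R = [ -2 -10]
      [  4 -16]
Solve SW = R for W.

W = [[2, 1], [1, 5]]

S is on the left of W, so left-multiply by S⁻¹: W = S⁻¹R.
det S = 8; the adjugate gives S⁻¹ = [[-1/2, 1/4], [-1/2, 0]].
W = S⁻¹R = [[-1/2, 1/4], [-1/2, 0]] · [[-2, -10], [4, -16]] = [[2, 1], [1, 5]].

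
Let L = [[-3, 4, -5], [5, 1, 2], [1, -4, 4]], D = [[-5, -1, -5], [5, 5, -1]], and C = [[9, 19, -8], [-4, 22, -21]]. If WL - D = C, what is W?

W = [[1, 2, -3], [4, 3, -2]]

WL = C + D = [[4, 18, -13], [1, 27, -22]].
L is on the right of W, so right-multiply by L⁻¹: W = (C + D)L⁻¹.
det L = -3, so L⁻¹ = [[-4, -4/3, -13/3], [6, 7/3, 19/3], [7, 8/3, 23/3]].
W = (C + D)L⁻¹ = [[1, 2, -3], [4, 3, -2]].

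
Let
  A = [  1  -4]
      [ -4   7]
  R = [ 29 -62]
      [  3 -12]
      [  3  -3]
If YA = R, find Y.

A is on the right of Y, so right-multiply by A⁻¹: Y = RA⁻¹.
A has determinant -9; A⁻¹ = [[-7/9, -4/9], [-4/9, -1/9]].
Y = RA⁻¹ = [[29, -62], [3, -12], [3, -3]] · [[-7/9, -4/9], [-4/9, -1/9]] = [[5, -6], [3, 0], [-1, -1]].

Y = [[5, -6], [3, 0], [-1, -1]]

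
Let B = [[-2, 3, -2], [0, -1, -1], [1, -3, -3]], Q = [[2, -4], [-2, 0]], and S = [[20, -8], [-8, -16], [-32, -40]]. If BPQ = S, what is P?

P = [[-2, 2], [-2, -4], [-2, -4]]

Left-multiply by B⁻¹ and right-multiply by Q⁻¹: P = B⁻¹SQ⁻¹.
B has determinant -5; B⁻¹ = [[0, -3, 1], [1/5, -8/5, 2/5], [-1/5, 3/5, -2/5]].
Q has determinant -8; Q⁻¹ = [[0, -1/2], [-1/4, -1/4]].
B⁻¹S = [[-8, 8], [4, 8], [4, 8]].
P = (B⁻¹S)Q⁻¹ = [[-2, 2], [-2, -4], [-2, -4]].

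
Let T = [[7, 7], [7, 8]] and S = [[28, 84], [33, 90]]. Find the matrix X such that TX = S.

T is on the left of X, so left-multiply by T⁻¹: X = T⁻¹S.
det T = 7; the adjugate gives T⁻¹ = [[8/7, -1], [-1, 1]].
X = T⁻¹S = [[8/7, -1], [-1, 1]] · [[28, 84], [33, 90]] = [[-1, 6], [5, 6]].

X = [[-1, 6], [5, 6]]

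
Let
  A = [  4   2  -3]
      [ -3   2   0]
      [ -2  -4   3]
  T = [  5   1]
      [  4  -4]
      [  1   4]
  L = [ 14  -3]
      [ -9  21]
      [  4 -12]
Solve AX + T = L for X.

AX = L − T = [[9, -4], [-13, 25], [3, -16]].
A is on the left of X, so left-multiply by A⁻¹: X = A⁻¹(L − T).
A has determinant -6; A⁻¹ = [[-1, -1, -1], [-3/2, -1, -3/2], [-8/3, -2, -7/3]].
X = A⁻¹(L − T) = [[1, -5], [-5, 5], [-5, -2]].

X = [[1, -5], [-5, 5], [-5, -2]]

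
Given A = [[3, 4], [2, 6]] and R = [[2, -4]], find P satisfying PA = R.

P = [[2, -2]]

Since A sits to the right of P, P = RA⁻¹.
det A = 10, so A⁻¹ = [[3/5, -2/5], [-1/5, 3/10]].
P = RA⁻¹ = [[2, -4]] · [[3/5, -2/5], [-1/5, 3/10]] = [[2, -2]].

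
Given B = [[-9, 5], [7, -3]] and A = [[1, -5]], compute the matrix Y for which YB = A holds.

Right-multiplying both sides by B⁻¹ gives Y = AB⁻¹.
B has determinant -8; B⁻¹ = [[3/8, 5/8], [7/8, 9/8]].
Y = AB⁻¹ = [[1, -5]] · [[3/8, 5/8], [7/8, 9/8]] = [[-4, -5]].

Y = [[-4, -5]]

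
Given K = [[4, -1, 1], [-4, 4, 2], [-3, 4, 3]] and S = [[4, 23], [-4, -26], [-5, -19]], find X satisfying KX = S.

K is on the left of X, so left-multiply by K⁻¹: X = K⁻¹S.
det K = 6; the adjugate gives K⁻¹ = [[2/3, 7/6, -1], [1, 5/2, -2], [-2/3, -13/6, 2]].
X = K⁻¹S = [[2/3, 7/6, -1], [1, 5/2, -2], [-2/3, -13/6, 2]] · [[4, 23], [-4, -26], [-5, -19]] = [[3, 4], [4, -4], [-4, 3]].

X = [[3, 4], [4, -4], [-4, 3]]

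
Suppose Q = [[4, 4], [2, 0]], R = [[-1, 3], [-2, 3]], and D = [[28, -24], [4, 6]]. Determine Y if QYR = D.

Y = [[4, -3], [-1, -2]]

Left-multiply by Q⁻¹ and right-multiply by R⁻¹: Y = Q⁻¹DR⁻¹.
det Q = -8, so Q⁻¹ = [[0, 1/2], [1/4, -1/2]].
R has determinant 3; R⁻¹ = [[1, -1], [2/3, -1/3]].
Q⁻¹D = [[2, 3], [5, -9]].
Y = (Q⁻¹D)R⁻¹ = [[4, -3], [-1, -2]].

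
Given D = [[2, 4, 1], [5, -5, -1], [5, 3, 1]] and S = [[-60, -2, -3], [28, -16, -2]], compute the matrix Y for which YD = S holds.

Y = [[-5, -6, -4], [-6, 2, 6]]

Right-multiplying both sides by D⁻¹ gives Y = SD⁻¹.
det D = -4; the adjugate gives D⁻¹ = [[1/2, 1/4, -1/4], [5/2, 3/4, -7/4], [-10, -7/2, 15/2]].
Y = SD⁻¹ = [[-60, -2, -3], [28, -16, -2]] · [[1/2, 1/4, -1/4], [5/2, 3/4, -7/4], [-10, -7/2, 15/2]] = [[-5, -6, -4], [-6, 2, 6]].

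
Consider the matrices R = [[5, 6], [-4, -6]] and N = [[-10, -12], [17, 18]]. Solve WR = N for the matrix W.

W = [[-2, 0], [5, 2]]

Since R sits to the right of W, W = NR⁻¹.
det R = -6, so R⁻¹ = [[1, 1], [-2/3, -5/6]].
W = NR⁻¹ = [[-10, -12], [17, 18]] · [[1, 1], [-2/3, -5/6]] = [[-2, 0], [5, 2]].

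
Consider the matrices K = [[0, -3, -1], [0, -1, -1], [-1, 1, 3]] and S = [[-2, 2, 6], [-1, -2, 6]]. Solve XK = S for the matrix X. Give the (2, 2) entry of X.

K is on the right of X, so right-multiply by K⁻¹: X = SK⁻¹.
det K = -2; the adjugate gives K⁻¹ = [[1, -4, -1], [-1/2, 1/2, 0], [1/2, -3/2, 0]].
X = SK⁻¹ = [[-2, 2, 6], [-1, -2, 6]] · [[1, -4, -1], [-1/2, 1/2, 0], [1/2, -3/2, 0]] = [[0, 0, 2], [3, -6, 1]].

-6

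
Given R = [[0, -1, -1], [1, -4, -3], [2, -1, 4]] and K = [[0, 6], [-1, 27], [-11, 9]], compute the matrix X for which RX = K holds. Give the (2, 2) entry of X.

-5

Left-multiplying both sides by R⁻¹ gives X = R⁻¹K.
R has determinant 3; R⁻¹ = [[-19/3, 5/3, -1/3], [-10/3, 2/3, -1/3], [7/3, -2/3, 1/3]].
X = R⁻¹K = [[-19/3, 5/3, -1/3], [-10/3, 2/3, -1/3], [7/3, -2/3, 1/3]] · [[0, 6], [-1, 27], [-11, 9]] = [[2, 4], [3, -5], [-3, -1]].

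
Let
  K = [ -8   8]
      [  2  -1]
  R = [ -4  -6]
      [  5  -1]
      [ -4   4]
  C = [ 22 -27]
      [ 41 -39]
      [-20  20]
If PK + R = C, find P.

PK = C − R = [[26, -21], [36, -38], [-16, 16]].
Right-multiplying both sides by K⁻¹ gives P = (C − R)K⁻¹.
det K = -8, so K⁻¹ = [[1/8, 1], [1/4, 1]].
P = (C − R)K⁻¹ = [[-2, 5], [-5, -2], [2, 0]].

P = [[-2, 5], [-5, -2], [2, 0]]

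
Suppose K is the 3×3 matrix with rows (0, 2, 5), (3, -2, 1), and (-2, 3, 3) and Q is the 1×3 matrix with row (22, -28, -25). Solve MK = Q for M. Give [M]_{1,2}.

6

Since K sits to the right of M, M = QK⁻¹.
K has determinant 3; K⁻¹ = [[-3, 3, 4], [-11/3, 10/3, 5], [5/3, -4/3, -2]].
M = QK⁻¹ = [[22, -28, -25]] · [[-3, 3, 4], [-11/3, 10/3, 5], [5/3, -4/3, -2]] = [[-5, 6, -2]].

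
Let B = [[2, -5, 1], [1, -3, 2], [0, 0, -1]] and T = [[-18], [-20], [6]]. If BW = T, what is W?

W = [[4], [4], [-6]]

B is on the left of W, so left-multiply by B⁻¹: W = B⁻¹T.
B has determinant 1; B⁻¹ = [[3, -5, -7], [1, -2, -3], [0, 0, -1]].
W = B⁻¹T = [[3, -5, -7], [1, -2, -3], [0, 0, -1]] · [[-18], [-20], [6]] = [[4], [4], [-6]].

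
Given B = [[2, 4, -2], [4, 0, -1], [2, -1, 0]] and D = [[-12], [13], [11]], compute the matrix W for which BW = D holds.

W = [[3], [-5], [-1]]

Left-multiplying both sides by B⁻¹ gives W = B⁻¹D.
det B = -2, so B⁻¹ = [[1/2, -1, 2], [1, -2, 3], [2, -5, 8]].
W = B⁻¹D = [[1/2, -1, 2], [1, -2, 3], [2, -5, 8]] · [[-12], [13], [11]] = [[3], [-5], [-1]].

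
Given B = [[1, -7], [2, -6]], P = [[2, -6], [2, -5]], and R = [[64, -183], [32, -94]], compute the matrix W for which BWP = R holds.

W = [[-5, -5], [-4, -2]]

W = B⁻¹RP⁻¹ (apply B⁻¹ on the left and P⁻¹ on the right).
det B = 8, so B⁻¹ = [[-3/4, 7/8], [-1/4, 1/8]].
P has determinant 2; P⁻¹ = [[-5/2, 3], [-1, 1]].
B⁻¹R = [[-20, 55], [-12, 34]].
W = (B⁻¹R)P⁻¹ = [[-5, -5], [-4, -2]].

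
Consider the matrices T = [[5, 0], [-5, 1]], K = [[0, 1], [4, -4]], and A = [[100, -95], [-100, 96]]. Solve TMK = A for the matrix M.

M = [[1, 5], [1, 0]]

M = T⁻¹AK⁻¹ (apply T⁻¹ on the left and K⁻¹ on the right).
det T = 5, so T⁻¹ = [[1/5, 0], [1, 1]].
K has determinant -4; K⁻¹ = [[1, 1/4], [1, 0]].
T⁻¹A = [[20, -19], [0, 1]].
M = (T⁻¹A)K⁻¹ = [[1, 5], [1, 0]].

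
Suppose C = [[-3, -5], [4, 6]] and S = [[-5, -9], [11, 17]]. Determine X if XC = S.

X = [[3, 1], [-1, 2]]

Since C sits to the right of X, X = SC⁻¹.
det C = 2, so C⁻¹ = [[3, 5/2], [-2, -3/2]].
X = SC⁻¹ = [[-5, -9], [11, 17]] · [[3, 5/2], [-2, -3/2]] = [[3, 1], [-1, 2]].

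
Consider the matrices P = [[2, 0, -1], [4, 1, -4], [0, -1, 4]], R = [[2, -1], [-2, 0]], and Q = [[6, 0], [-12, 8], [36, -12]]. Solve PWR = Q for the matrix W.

W = [[1, -2], [-4, 2], [2, -1]]

Left-multiply by P⁻¹ and right-multiply by R⁻¹: W = P⁻¹QR⁻¹.
det P = 4; the adjugate gives P⁻¹ = [[0, 1/4, 1/4], [-4, 2, 1], [-1, 1/2, 1/2]].
det R = -2, so R⁻¹ = [[0, -1/2], [-1, -1]].
P⁻¹Q = [[6, -1], [-12, 4], [6, -2]].
W = (P⁻¹Q)R⁻¹ = [[1, -2], [-4, 2], [2, -1]].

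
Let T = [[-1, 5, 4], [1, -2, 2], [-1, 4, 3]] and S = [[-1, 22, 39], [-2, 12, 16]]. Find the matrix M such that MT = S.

M = [[6, 6, 1], [0, 2, 4]]

Right-multiplying both sides by T⁻¹ gives M = ST⁻¹.
det T = -3; the adjugate gives T⁻¹ = [[14/3, -1/3, -6], [5/3, -1/3, -2], [-2/3, 1/3, 1]].
M = ST⁻¹ = [[-1, 22, 39], [-2, 12, 16]] · [[14/3, -1/3, -6], [5/3, -1/3, -2], [-2/3, 1/3, 1]] = [[6, 6, 1], [0, 2, 4]].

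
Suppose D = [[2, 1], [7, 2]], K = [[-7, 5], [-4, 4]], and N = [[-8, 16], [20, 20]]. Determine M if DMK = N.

Isolating M: multiply by D⁻¹ from the left and K⁻¹ from the right, so M = D⁻¹NK⁻¹.
det D = -3; the adjugate gives D⁻¹ = [[-2/3, 1/3], [7/3, -2/3]].
det K = -8; the adjugate gives K⁻¹ = [[-1/2, 5/8], [-1/2, 7/8]].
D⁻¹N = [[12, -4], [-32, 24]].
M = (D⁻¹N)K⁻¹ = [[-4, 4], [4, 1]].

M = [[-4, 4], [4, 1]]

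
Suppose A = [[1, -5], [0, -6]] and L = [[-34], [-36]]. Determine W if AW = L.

Since A multiplies W on the left, W = A⁻¹L.
det A = -6; the adjugate gives A⁻¹ = [[1, -5/6], [0, -1/6]].
W = A⁻¹L = [[1, -5/6], [0, -1/6]] · [[-34], [-36]] = [[-4], [6]].

W = [[-4], [6]]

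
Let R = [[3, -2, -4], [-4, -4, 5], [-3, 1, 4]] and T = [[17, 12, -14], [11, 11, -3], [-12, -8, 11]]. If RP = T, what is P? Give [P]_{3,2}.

R is on the left of P, so left-multiply by R⁻¹: P = R⁻¹T.
det R = -1; the adjugate gives R⁻¹ = [[21, -4, 26], [-1, 0, -1], [16, -3, 20]].
P = R⁻¹T = [[21, -4, 26], [-1, 0, -1], [16, -3, 20]] · [[17, 12, -14], [11, 11, -3], [-12, -8, 11]] = [[1, 0, 4], [-5, -4, 3], [-1, -1, 5]].

-1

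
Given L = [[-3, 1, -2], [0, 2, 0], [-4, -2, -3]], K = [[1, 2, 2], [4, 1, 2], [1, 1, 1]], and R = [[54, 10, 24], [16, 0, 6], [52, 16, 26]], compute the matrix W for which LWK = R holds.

W = [[1, -1, 1], [1, 3, -5], [0, -4, -4]]

Isolating W: multiply by L⁻¹ from the left and K⁻¹ from the right, so W = L⁻¹RK⁻¹.
det L = 2; the adjugate gives L⁻¹ = [[-3, 7/2, 2], [0, 1/2, 0], [4, -5, -3]].
K has determinant 1; K⁻¹ = [[-1, 0, 2], [-2, -1, 6], [3, 1, -7]].
L⁻¹R = [[-2, 2, 1], [8, 0, 3], [-20, -8, -12]].
W = (L⁻¹R)K⁻¹ = [[1, -1, 1], [1, 3, -5], [0, -4, -4]].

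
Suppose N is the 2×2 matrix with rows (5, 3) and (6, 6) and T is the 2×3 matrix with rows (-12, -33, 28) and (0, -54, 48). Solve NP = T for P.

P = [[-6, -3, 2], [6, -6, 6]]

Left-multiplying both sides by N⁻¹ gives P = N⁻¹T.
det N = 12; the adjugate gives N⁻¹ = [[1/2, -1/4], [-1/2, 5/12]].
P = N⁻¹T = [[1/2, -1/4], [-1/2, 5/12]] · [[-12, -33, 28], [0, -54, 48]] = [[-6, -3, 2], [6, -6, 6]].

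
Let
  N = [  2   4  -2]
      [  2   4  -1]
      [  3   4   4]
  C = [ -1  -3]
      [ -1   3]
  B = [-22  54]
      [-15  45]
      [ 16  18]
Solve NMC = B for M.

M = [[-1, 5], [0, 0], [-2, -5]]

M = N⁻¹BC⁻¹ (apply N⁻¹ on the left and C⁻¹ on the right).
N has determinant 4; N⁻¹ = [[5, -6, 1], [-11/4, 7/2, -1/2], [-1, 1, 0]].
C has determinant -6; C⁻¹ = [[-1/2, -1/2], [-1/6, 1/6]].
N⁻¹B = [[-4, 18], [0, 0], [7, -9]].
M = (N⁻¹B)C⁻¹ = [[-1, 5], [0, 0], [-2, -5]].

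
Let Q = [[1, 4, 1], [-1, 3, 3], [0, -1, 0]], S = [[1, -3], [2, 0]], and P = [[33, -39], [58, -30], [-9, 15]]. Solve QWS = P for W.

W = [[-4, -3], [5, 2], [-3, 5]]

W = Q⁻¹PS⁻¹ (apply Q⁻¹ on the left and S⁻¹ on the right).
det Q = 4, so Q⁻¹ = [[3/4, -1/4, 9/4], [0, 0, -1], [1/4, 1/4, 7/4]].
S has determinant 6; S⁻¹ = [[0, 1/2], [-1/3, 1/6]].
Q⁻¹P = [[-10, 12], [9, -15], [7, 9]].
W = (Q⁻¹P)S⁻¹ = [[-4, -3], [5, 2], [-3, 5]].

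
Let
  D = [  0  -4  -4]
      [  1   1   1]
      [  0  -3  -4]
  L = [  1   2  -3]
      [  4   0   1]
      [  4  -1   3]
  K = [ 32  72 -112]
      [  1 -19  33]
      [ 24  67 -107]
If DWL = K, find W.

Left-multiply by D⁻¹ and right-multiply by L⁻¹: W = D⁻¹KL⁻¹.
D has determinant -4; D⁻¹ = [[1/4, 1, 0], [-1, 0, 1], [3/4, 0, -1]].
det L = -3, so L⁻¹ = [[-1/3, 1, -2/3], [8/3, -5, 13/3], [4/3, -3, 8/3]].
D⁻¹K = [[9, -1, 5], [-8, -5, 5], [0, -13, 23]].
W = (D⁻¹K)L⁻¹ = [[1, -1, 3], [-4, 2, -3], [-4, -4, 5]].

W = [[1, -1, 3], [-4, 2, -3], [-4, -4, 5]]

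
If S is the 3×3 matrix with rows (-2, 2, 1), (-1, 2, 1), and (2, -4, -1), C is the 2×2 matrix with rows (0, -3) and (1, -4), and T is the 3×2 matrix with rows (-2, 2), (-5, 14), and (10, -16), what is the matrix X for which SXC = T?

X = [[0, -3], [3, -4], [-4, 0]]

X = S⁻¹TC⁻¹ (apply S⁻¹ on the left and C⁻¹ on the right).
det S = -2, so S⁻¹ = [[-1, 1, 0], [-1/2, 0, -1/2], [0, 2, 1]].
det C = 3, so C⁻¹ = [[-4/3, 1], [-1/3, 0]].
S⁻¹T = [[-3, 12], [-4, 7], [0, 12]].
X = (S⁻¹T)C⁻¹ = [[0, -3], [3, -4], [-4, 0]].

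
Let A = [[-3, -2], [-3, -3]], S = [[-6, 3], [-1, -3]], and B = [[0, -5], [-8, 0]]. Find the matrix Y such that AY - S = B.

Y = [[0, 0], [3, 1]]

AY = B + S = [[-6, -2], [-9, -3]].
Left-multiplying both sides by A⁻¹ gives Y = A⁻¹(B + S).
det A = 3; the adjugate gives A⁻¹ = [[-1, 2/3], [1, -1]].
Y = A⁻¹(B + S) = [[0, 0], [3, 1]].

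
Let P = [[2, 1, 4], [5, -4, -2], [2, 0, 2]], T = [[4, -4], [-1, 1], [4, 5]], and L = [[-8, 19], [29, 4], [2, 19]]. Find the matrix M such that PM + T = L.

PM = L − T = [[-12, 23], [30, 3], [-2, 14]].
P is on the left of M, so left-multiply by P⁻¹: M = P⁻¹(L − T).
det P = 2; the adjugate gives P⁻¹ = [[-4, -1, 7], [-7, -2, 12], [4, 1, -13/2]].
M = P⁻¹(L − T) = [[4, 3], [0, 1], [-5, 4]].

M = [[4, 3], [0, 1], [-5, 4]]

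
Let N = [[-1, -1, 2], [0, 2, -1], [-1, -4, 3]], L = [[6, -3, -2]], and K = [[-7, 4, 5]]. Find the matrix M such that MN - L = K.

M = [[5, -5, -4]]

MN = K + L = [[-1, 1, 3]].
Right-multiplying both sides by N⁻¹ gives M = (K + L)N⁻¹.
det N = 1, so N⁻¹ = [[2, -5, -3], [1, -1, -1], [2, -3, -2]].
M = (K + L)N⁻¹ = [[5, -5, -4]].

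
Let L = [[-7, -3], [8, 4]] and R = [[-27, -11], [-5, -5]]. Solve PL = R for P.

P = [[5, 1], [-5, -5]]

L is on the right of P, so right-multiply by L⁻¹: P = RL⁻¹.
det L = -4; the adjugate gives L⁻¹ = [[-1, -3/4], [2, 7/4]].
P = RL⁻¹ = [[-27, -11], [-5, -5]] · [[-1, -3/4], [2, 7/4]] = [[5, 1], [-5, -5]].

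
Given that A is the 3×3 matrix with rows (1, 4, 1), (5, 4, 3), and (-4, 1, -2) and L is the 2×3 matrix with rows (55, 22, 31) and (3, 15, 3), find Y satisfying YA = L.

Y = [[1, 6, -6], [0, 3, 3]]

Since A sits to the right of Y, Y = LA⁻¹.
det A = 2, so A⁻¹ = [[-11/2, 9/2, 4], [-1, 1, 1], [21/2, -17/2, -8]].
Y = LA⁻¹ = [[55, 22, 31], [3, 15, 3]] · [[-11/2, 9/2, 4], [-1, 1, 1], [21/2, -17/2, -8]] = [[1, 6, -6], [0, 3, 3]].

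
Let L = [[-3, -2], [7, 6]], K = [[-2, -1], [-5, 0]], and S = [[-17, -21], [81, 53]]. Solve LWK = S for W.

W = [[-5, 5], [-3, -5]]

Isolating W: multiply by L⁻¹ from the left and K⁻¹ from the right, so W = L⁻¹SK⁻¹.
L has determinant -4; L⁻¹ = [[-3/2, -1/2], [7/4, 3/4]].
det K = -5, so K⁻¹ = [[0, -1/5], [-1, 2/5]].
L⁻¹S = [[-15, 5], [31, 3]].
W = (L⁻¹S)K⁻¹ = [[-5, 5], [-3, -5]].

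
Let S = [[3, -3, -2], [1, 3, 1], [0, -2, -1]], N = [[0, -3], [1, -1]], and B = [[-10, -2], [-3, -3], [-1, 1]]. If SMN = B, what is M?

M = [[1, -2], [1, -2], [-2, 5]]

M = S⁻¹BN⁻¹ (apply S⁻¹ on the left and N⁻¹ on the right).
det S = -2; the adjugate gives S⁻¹ = [[1/2, -1/2, -3/2], [-1/2, 3/2, 5/2], [1, -3, -6]].
det N = 3, so N⁻¹ = [[-1/3, 1], [-1/3, 0]].
S⁻¹B = [[-2, -1], [-2, -1], [5, 1]].
M = (S⁻¹B)N⁻¹ = [[1, -2], [1, -2], [-2, 5]].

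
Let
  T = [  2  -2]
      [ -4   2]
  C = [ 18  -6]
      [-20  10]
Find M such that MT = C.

M = [[-3, -6], [0, 5]]

Right-multiplying both sides by T⁻¹ gives M = CT⁻¹.
det T = -4; the adjugate gives T⁻¹ = [[-1/2, -1/2], [-1, -1/2]].
M = CT⁻¹ = [[18, -6], [-20, 10]] · [[-1/2, -1/2], [-1, -1/2]] = [[-3, -6], [0, 5]].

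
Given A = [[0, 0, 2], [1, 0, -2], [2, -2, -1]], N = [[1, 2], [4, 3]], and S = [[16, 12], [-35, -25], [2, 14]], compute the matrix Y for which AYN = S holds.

Y = [[1, -5], [-4, -5], [0, 2]]

Isolating Y: multiply by A⁻¹ from the left and N⁻¹ from the right, so Y = A⁻¹SN⁻¹.
det A = -4, so A⁻¹ = [[1, 1, 0], [3/4, 1, -1/2], [1/2, 0, 0]].
N has determinant -5; N⁻¹ = [[-3/5, 2/5], [4/5, -1/5]].
A⁻¹S = [[-19, -13], [-24, -23], [8, 6]].
Y = (A⁻¹S)N⁻¹ = [[1, -5], [-4, -5], [0, 2]].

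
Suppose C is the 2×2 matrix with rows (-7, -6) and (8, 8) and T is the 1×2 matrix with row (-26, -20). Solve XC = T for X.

X = [[6, 2]]

Since C sits to the right of X, X = TC⁻¹.
det C = -8, so C⁻¹ = [[-1, -3/4], [1, 7/8]].
X = TC⁻¹ = [[-26, -20]] · [[-1, -3/4], [1, 7/8]] = [[6, 2]].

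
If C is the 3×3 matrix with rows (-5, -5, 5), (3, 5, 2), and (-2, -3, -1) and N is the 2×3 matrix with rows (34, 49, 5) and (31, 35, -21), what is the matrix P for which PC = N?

P = [[-2, 6, -3], [-5, 2, 0]]

C is on the right of P, so right-multiply by C⁻¹: P = NC⁻¹.
C has determinant 5; C⁻¹ = [[1/5, -4, -7], [-1/5, 3, 5], [1/5, -1, -2]].
P = NC⁻¹ = [[34, 49, 5], [31, 35, -21]] · [[1/5, -4, -7], [-1/5, 3, 5], [1/5, -1, -2]] = [[-2, 6, -3], [-5, 2, 0]].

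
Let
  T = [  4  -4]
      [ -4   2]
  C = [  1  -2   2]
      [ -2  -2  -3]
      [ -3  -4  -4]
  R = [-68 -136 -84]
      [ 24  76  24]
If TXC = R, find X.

X = [[3, -1, 0], [-1, -4, -5]]

Isolating X: multiply by T⁻¹ from the left and C⁻¹ from the right, so X = T⁻¹RC⁻¹.
det T = -8, so T⁻¹ = [[-1/4, -1/2], [-1/2, -1/2]].
det C = -2, so C⁻¹ = [[2, 8, -5], [-1/2, -1, 1/2], [-1, -5, 3]].
T⁻¹R = [[5, -4, 9], [22, 30, 30]].
X = (T⁻¹R)C⁻¹ = [[3, -1, 0], [-1, -4, -5]].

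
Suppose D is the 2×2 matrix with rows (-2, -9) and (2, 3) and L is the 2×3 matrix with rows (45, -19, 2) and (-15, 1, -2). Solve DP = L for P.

P = [[0, -4, -1], [-5, 3, 0]]

D is on the left of P, so left-multiply by D⁻¹: P = D⁻¹L.
det D = 12, so D⁻¹ = [[1/4, 3/4], [-1/6, -1/6]].
P = D⁻¹L = [[1/4, 3/4], [-1/6, -1/6]] · [[45, -19, 2], [-15, 1, -2]] = [[0, -4, -1], [-5, 3, 0]].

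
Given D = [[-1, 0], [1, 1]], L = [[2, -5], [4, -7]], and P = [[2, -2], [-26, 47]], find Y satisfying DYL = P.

Y = D⁻¹PL⁻¹ (apply D⁻¹ on the left and L⁻¹ on the right).
det D = -1, so D⁻¹ = [[-1, 0], [1, 1]].
det L = 6, so L⁻¹ = [[-7/6, 5/6], [-2/3, 1/3]].
D⁻¹P = [[-2, 2], [-24, 45]].
Y = (D⁻¹P)L⁻¹ = [[1, -1], [-2, -5]].

Y = [[1, -1], [-2, -5]]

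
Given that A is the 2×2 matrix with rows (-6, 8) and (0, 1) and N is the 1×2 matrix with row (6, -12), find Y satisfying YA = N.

Y = [[-1, -4]]

A is on the right of Y, so right-multiply by A⁻¹: Y = NA⁻¹.
A has determinant -6; A⁻¹ = [[-1/6, 4/3], [0, 1]].
Y = NA⁻¹ = [[6, -12]] · [[-1/6, 4/3], [0, 1]] = [[-1, -4]].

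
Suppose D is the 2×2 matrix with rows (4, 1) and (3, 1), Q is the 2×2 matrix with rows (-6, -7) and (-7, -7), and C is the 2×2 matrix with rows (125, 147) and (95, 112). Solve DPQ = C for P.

P = [[-5, 0], [-2, 1]]

Isolating P: multiply by D⁻¹ from the left and Q⁻¹ from the right, so P = D⁻¹CQ⁻¹.
det D = 1, so D⁻¹ = [[1, -1], [-3, 4]].
det Q = -7; the adjugate gives Q⁻¹ = [[1, -1], [-1, 6/7]].
D⁻¹C = [[30, 35], [5, 7]].
P = (D⁻¹C)Q⁻¹ = [[-5, 0], [-2, 1]].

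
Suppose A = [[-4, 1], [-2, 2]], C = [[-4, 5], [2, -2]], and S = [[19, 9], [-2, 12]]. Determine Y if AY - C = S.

Y = [[-5, -3], [-5, 2]]

AY = S + C = [[15, 14], [0, 10]].
A is on the left of Y, so left-multiply by A⁻¹: Y = A⁻¹(S + C).
det A = -6; the adjugate gives A⁻¹ = [[-1/3, 1/6], [-1/3, 2/3]].
Y = A⁻¹(S + C) = [[-5, -3], [-5, 2]].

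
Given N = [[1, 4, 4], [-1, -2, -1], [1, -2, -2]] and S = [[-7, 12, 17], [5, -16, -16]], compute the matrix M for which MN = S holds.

Since N sits to the right of M, M = SN⁻¹.
det N = 6; the adjugate gives N⁻¹ = [[1/3, 0, 2/3], [-1/2, -1, -1/2], [2/3, 1, 1/3]].
M = SN⁻¹ = [[-7, 12, 17], [5, -16, -16]] · [[1/3, 0, 2/3], [-1/2, -1, -1/2], [2/3, 1, 1/3]] = [[3, 5, -5], [-1, 0, 6]].

M = [[3, 5, -5], [-1, 0, 6]]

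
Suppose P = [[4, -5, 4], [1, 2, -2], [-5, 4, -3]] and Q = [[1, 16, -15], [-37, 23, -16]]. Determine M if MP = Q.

M = [[0, 6, 1], [-1, -3, 6]]

Right-multiplying both sides by P⁻¹ gives M = QP⁻¹.
P has determinant -1; P⁻¹ = [[-2, -1, -2], [-13, -8, -12], [-14, -9, -13]].
M = QP⁻¹ = [[1, 16, -15], [-37, 23, -16]] · [[-2, -1, -2], [-13, -8, -12], [-14, -9, -13]] = [[0, 6, 1], [-1, -3, 6]].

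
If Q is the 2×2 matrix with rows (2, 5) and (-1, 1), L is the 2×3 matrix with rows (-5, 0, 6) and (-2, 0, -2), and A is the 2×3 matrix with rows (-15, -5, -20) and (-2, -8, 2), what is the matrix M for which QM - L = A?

M = [[0, 5, -2], [-4, -3, -2]]

QM = A + L = [[-20, -5, -14], [-4, -8, 0]].
Left-multiplying both sides by Q⁻¹ gives M = Q⁻¹(A + L).
det Q = 7, so Q⁻¹ = [[1/7, -5/7], [1/7, 2/7]].
M = Q⁻¹(A + L) = [[0, 5, -2], [-4, -3, -2]].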